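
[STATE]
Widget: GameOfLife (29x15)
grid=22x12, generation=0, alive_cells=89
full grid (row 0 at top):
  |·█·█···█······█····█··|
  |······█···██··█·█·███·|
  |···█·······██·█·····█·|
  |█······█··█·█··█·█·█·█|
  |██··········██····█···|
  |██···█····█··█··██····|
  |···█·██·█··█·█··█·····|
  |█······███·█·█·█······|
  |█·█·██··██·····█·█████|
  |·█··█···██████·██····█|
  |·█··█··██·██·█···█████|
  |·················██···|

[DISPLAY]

Gen: 0                       
·█·█···█······█····█··       
······█···██··█·█·███·       
···█·······██·█·····█·       
█······█··█·█··█·█·█·█       
██··········██····█···       
██···█····█··█··██····       
···█·██·█··█·█··█·····       
█······███·█·█·█······       
█·█·██··██·····█·█████       
·█··█···██████·██····█       
·█··█··██·██·█···█████       
·················██···       
                             
                             


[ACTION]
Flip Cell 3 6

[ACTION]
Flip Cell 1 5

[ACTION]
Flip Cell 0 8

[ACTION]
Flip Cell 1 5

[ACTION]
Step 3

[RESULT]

Gen: 3                       
···········██····█··██       
······███··██··█··█·██       
············█·█··█···█       
·····█·····██····████·       
·██··███···███···██···       
·███·███····█·····██··       
·█··████····█·········       
·····███······█·█···█·       
█··█·██·····██·█······       
█·█·██······██·██····█       
███·········████···█·█       
···················█·█       
                             
                             


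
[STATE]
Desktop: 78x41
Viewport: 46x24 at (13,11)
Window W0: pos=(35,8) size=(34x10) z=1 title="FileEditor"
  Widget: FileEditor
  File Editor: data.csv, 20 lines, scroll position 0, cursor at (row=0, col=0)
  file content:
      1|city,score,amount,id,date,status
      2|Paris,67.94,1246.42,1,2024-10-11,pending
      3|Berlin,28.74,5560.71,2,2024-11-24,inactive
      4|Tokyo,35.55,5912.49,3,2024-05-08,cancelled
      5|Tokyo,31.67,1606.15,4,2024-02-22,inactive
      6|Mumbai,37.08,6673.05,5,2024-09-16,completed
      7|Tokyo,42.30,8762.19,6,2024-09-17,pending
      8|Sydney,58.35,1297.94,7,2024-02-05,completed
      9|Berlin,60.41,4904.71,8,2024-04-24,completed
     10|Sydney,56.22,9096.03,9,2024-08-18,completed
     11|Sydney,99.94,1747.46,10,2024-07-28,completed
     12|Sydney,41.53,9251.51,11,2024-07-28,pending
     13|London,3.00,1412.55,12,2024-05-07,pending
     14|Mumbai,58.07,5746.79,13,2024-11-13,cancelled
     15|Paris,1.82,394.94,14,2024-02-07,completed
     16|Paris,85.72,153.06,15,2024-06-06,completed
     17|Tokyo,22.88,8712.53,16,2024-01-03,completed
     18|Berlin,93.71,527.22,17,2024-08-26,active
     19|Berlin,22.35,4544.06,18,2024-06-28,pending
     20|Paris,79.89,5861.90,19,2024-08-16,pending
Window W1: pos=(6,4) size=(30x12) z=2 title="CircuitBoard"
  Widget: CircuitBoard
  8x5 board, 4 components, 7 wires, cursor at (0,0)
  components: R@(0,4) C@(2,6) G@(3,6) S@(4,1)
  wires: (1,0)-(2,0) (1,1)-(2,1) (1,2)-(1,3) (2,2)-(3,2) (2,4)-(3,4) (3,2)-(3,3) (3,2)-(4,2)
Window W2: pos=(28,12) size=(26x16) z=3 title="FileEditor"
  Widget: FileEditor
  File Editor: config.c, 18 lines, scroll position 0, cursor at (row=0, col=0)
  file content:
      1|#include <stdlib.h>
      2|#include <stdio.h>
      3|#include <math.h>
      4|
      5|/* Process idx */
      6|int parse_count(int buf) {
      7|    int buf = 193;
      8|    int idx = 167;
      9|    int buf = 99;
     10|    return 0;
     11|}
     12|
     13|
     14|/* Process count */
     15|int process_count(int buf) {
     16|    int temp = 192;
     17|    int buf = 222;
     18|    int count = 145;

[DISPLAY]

  │                   ┃█ity,score,amount,id,da
  ·   ·       ·┏━━━━━━━━━━━━━━━━━━━━━━━━┓2,1,2
      │       │┃ FileEditor             ┃71,2,
      · ─ ·   ·┠────────────────────────┨9,3,2
━━━━━━━━━━━━━━━┃█include <stdlib.h>    ▲┃5,4,2
               ┃#include <stdio.h>     █┃05,5,
               ┃#include <math.h>      ░┃━━━━━
               ┃                       ░┃     
               ┃/* Process idx */      ░┃     
               ┃int parse_count(int buf░┃     
               ┃    int buf = 193;     ░┃     
               ┃    int idx = 167;     ░┃     
               ┃    int buf = 99;      ░┃     
               ┃    return 0;          ░┃     
               ┃}                      ░┃     
               ┃                       ▼┃     
               ┗━━━━━━━━━━━━━━━━━━━━━━━━┛     
                                              
                                              
                                              
                                              
                                              
                                              
                                              


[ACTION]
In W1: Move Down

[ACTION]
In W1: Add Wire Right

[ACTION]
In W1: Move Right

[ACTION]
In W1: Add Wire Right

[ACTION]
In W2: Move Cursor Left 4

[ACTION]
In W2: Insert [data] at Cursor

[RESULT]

  │                   ┃█ity,score,amount,id,da
  ·   ·       ·┏━━━━━━━━━━━━━━━━━━━━━━━━┓2,1,2
      │       │┃ FileEditor             ┃71,2,
      · ─ ·   ·┠────────────────────────┨9,3,2
━━━━━━━━━━━━━━━┃data█include <stdlib.h>▲┃5,4,2
               ┃#include <stdio.h>     █┃05,5,
               ┃#include <math.h>      ░┃━━━━━
               ┃                       ░┃     
               ┃/* Process idx */      ░┃     
               ┃int parse_count(int buf░┃     
               ┃    int buf = 193;     ░┃     
               ┃    int idx = 167;     ░┃     
               ┃    int buf = 99;      ░┃     
               ┃    return 0;          ░┃     
               ┃}                      ░┃     
               ┃                       ▼┃     
               ┗━━━━━━━━━━━━━━━━━━━━━━━━┛     
                                              
                                              
                                              
                                              
                                              
                                              
                                              


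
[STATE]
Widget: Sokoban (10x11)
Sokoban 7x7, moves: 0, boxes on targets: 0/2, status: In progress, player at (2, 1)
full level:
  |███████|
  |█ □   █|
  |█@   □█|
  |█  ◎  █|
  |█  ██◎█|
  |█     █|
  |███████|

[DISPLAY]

███████   
█ □   █   
█@   □█   
█  ◎  █   
█  ██◎█   
█     █   
███████   
Moves: 0  
          
          
          


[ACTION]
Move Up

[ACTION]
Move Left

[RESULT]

███████   
█@□   █   
█    □█   
█  ◎  █   
█  ██◎█   
█     █   
███████   
Moves: 1  
          
          
          


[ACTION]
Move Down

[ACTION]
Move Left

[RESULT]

███████   
█ □   █   
█@   □█   
█  ◎  █   
█  ██◎█   
█     █   
███████   
Moves: 2  
          
          
          


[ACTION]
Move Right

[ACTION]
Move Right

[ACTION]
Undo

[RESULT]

███████   
█ □   █   
█ @  □█   
█  ◎  █   
█  ██◎█   
█     █   
███████   
Moves: 3  
          
          
          


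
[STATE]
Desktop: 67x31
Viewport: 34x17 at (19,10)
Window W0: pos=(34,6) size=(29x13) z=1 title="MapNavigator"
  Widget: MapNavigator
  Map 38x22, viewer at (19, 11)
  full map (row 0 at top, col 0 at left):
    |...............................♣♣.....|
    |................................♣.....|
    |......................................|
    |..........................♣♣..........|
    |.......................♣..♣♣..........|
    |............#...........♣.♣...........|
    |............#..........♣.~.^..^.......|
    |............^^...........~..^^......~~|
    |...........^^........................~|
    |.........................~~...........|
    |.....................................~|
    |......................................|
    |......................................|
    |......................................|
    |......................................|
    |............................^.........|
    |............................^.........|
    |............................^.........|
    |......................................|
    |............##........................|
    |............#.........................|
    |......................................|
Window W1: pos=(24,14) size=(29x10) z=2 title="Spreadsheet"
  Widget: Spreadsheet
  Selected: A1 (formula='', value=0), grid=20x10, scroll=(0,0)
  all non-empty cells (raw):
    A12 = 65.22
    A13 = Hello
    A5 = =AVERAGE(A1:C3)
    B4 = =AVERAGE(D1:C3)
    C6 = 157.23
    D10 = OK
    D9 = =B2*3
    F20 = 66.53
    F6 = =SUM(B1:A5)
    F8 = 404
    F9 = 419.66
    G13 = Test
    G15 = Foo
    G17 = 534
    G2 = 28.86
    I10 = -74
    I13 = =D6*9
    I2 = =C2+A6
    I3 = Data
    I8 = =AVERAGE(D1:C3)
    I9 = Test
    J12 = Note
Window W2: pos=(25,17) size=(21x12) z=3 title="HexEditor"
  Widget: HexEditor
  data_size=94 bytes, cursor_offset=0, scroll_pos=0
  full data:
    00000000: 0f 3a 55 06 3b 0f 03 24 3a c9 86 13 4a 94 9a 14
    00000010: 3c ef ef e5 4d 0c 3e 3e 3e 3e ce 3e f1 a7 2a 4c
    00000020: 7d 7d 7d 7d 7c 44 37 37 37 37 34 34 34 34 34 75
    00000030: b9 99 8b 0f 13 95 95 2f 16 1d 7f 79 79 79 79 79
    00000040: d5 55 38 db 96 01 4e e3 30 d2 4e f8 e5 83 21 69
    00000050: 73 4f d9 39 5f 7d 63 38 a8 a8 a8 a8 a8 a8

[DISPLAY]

               ┃.....^^...........
               ┃..................
               ┃..................
               ┃.............@....
     ┏━━━━━━━━━━━━━━━━━━━━━━━━━━━┓
     ┃ Spreadsheet               ┃
     ┠───────────────────────────┨
     ┃┏━━━━━━━━━━━━━━━━━━━┓      ┃
     ┃┃ HexEditor         ┃  C   ┃
     ┃┠───────────────────┨------┃
     ┃┃00000000  0F 3a 55 ┃      ┃
     ┃┃00000010  3c ef ef ┃      ┃
     ┃┃00000020  7d 7d 7d ┃      ┃
     ┗┃00000030  b9 99 8b ┃━━━━━━┛
      ┃00000040  d5 55 38 ┃       
      ┃00000050  73 4f d9 ┃       
      ┃                   ┃       


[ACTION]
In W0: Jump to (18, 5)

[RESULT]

               ┃..................
               ┃..................
               ┃..................
               ┃.......#.....@....
     ┏━━━━━━━━━━━━━━━━━━━━━━━━━━━┓
     ┃ Spreadsheet               ┃
     ┠───────────────────────────┨
     ┃┏━━━━━━━━━━━━━━━━━━━┓      ┃
     ┃┃ HexEditor         ┃  C   ┃
     ┃┠───────────────────┨------┃
     ┃┃00000000  0F 3a 55 ┃      ┃
     ┃┃00000010  3c ef ef ┃      ┃
     ┃┃00000020  7d 7d 7d ┃      ┃
     ┗┃00000030  b9 99 8b ┃━━━━━━┛
      ┃00000040  d5 55 38 ┃       
      ┃00000050  73 4f d9 ┃       
      ┃                   ┃       


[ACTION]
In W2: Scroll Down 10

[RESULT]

               ┃..................
               ┃..................
               ┃..................
               ┃.......#.....@....
     ┏━━━━━━━━━━━━━━━━━━━━━━━━━━━┓
     ┃ Spreadsheet               ┃
     ┠───────────────────────────┨
     ┃┏━━━━━━━━━━━━━━━━━━━┓      ┃
     ┃┃ HexEditor         ┃  C   ┃
     ┃┠───────────────────┨------┃
     ┃┃00000050  73 4f d9 ┃      ┃
     ┃┃                   ┃      ┃
     ┃┃                   ┃      ┃
     ┗┃                   ┃━━━━━━┛
      ┃                   ┃       
      ┃                   ┃       
      ┃                   ┃       


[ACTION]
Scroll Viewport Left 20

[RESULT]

                                  
                                  
                                  
                                  
                        ┏━━━━━━━━━
                        ┃ Spreadsh
                        ┠─────────
                        ┃┏━━━━━━━━
                        ┃┃ HexEdit
                        ┃┠────────
                        ┃┃00000050
                        ┃┃        
                        ┃┃        
                        ┗┃        
                         ┃        
                         ┃        
                         ┃        


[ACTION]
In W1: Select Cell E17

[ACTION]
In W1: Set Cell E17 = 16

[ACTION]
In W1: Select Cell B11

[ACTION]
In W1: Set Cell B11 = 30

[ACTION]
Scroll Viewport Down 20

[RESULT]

                        ┏━━━━━━━━━
                        ┃ Spreadsh
                        ┠─────────
                        ┃┏━━━━━━━━
                        ┃┃ HexEdit
                        ┃┠────────
                        ┃┃00000050
                        ┃┃        
                        ┃┃        
                        ┗┃        
                         ┃        
                         ┃        
                         ┃        
                         ┃        
                         ┗━━━━━━━━
                                  
                                  


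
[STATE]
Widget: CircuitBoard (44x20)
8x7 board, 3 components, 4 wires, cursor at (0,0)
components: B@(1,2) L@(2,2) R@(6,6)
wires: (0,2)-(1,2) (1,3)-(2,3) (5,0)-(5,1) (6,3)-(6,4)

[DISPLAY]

   0 1 2 3 4 5 6 7                          
0  [.]      ·                               
            │                               
1           B   ·                           
                │                           
2           L   ·                           
                                            
3                                           
                                            
4                                           
                                            
5   · ─ ·                                   
                                            
6               · ─ ·       R               
Cursor: (0,0)                               
                                            
                                            
                                            
                                            
                                            


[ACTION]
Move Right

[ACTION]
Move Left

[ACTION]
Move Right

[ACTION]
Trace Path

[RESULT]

   0 1 2 3 4 5 6 7                          
0      [.]  ·                               
            │                               
1           B   ·                           
                │                           
2           L   ·                           
                                            
3                                           
                                            
4                                           
                                            
5   · ─ ·                                   
                                            
6               · ─ ·       R               
Cursor: (0,1)  Trace: No connections        
                                            
                                            
                                            
                                            
                                            


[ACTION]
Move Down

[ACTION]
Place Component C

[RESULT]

   0 1 2 3 4 5 6 7                          
0           ·                               
            │                               
1      [C]  B   ·                           
                │                           
2           L   ·                           
                                            
3                                           
                                            
4                                           
                                            
5   · ─ ·                                   
                                            
6               · ─ ·       R               
Cursor: (1,1)  Trace: No connections        
                                            
                                            
                                            
                                            
                                            


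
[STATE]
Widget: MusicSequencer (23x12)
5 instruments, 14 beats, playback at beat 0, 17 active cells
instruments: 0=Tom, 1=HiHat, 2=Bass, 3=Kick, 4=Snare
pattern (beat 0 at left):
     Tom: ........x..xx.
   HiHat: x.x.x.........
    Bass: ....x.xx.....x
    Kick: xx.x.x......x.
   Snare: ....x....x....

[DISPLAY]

      ▼1234567890123   
   Tom········█··██·   
 HiHat█·█·█·········   
  Bass····█·██·····█   
  Kick██·█·█······█·   
 Snare····█····█····   
                       
                       
                       
                       
                       
                       


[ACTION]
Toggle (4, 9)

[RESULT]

      ▼1234567890123   
   Tom········█··██·   
 HiHat█·█·█·········   
  Bass····█·██·····█   
  Kick██·█·█······█·   
 Snare····█·········   
                       
                       
                       
                       
                       
                       


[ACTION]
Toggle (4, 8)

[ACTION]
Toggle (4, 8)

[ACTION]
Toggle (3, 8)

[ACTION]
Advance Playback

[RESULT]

      0▼234567890123   
   Tom········█··██·   
 HiHat█·█·█·········   
  Bass····█·██·····█   
  Kick██·█·█··█···█·   
 Snare····█·········   
                       
                       
                       
                       
                       
                       


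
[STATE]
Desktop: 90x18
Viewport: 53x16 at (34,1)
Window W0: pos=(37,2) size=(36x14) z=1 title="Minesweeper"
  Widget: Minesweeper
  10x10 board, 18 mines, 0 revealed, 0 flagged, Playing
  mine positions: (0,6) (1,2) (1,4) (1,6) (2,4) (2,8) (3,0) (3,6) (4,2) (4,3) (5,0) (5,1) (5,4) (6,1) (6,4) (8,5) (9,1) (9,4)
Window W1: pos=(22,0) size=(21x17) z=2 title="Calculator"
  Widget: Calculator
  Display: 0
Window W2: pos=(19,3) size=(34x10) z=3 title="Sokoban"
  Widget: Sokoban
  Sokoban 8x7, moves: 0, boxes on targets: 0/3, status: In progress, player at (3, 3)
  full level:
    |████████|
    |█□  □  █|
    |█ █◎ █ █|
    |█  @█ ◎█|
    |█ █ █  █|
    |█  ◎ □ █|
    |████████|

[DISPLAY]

        ┃                                            
────────┨━━━━━━━━━━━━━━━━━━━━━━━━━━━━━┓              
━━━━━━━━━━━━━━━━━━┓                   ┃              
                  ┃───────────────────┨              
──────────────────┨                   ┃              
                  ┃                   ┃              
                  ┃                   ┃              
                  ┃                   ┃              
                  ┃                   ┃              
                  ┃                   ┃              
                  ┃                   ┃              
━━━━━━━━━━━━━━━━━━┛                   ┃              
R│ M+│  ┃■■■■■                        ┃              
─┴───┘  ┃■■■■■                        ┃              
        ┃━━━━━━━━━━━━━━━━━━━━━━━━━━━━━┛              
━━━━━━━━┛                                            


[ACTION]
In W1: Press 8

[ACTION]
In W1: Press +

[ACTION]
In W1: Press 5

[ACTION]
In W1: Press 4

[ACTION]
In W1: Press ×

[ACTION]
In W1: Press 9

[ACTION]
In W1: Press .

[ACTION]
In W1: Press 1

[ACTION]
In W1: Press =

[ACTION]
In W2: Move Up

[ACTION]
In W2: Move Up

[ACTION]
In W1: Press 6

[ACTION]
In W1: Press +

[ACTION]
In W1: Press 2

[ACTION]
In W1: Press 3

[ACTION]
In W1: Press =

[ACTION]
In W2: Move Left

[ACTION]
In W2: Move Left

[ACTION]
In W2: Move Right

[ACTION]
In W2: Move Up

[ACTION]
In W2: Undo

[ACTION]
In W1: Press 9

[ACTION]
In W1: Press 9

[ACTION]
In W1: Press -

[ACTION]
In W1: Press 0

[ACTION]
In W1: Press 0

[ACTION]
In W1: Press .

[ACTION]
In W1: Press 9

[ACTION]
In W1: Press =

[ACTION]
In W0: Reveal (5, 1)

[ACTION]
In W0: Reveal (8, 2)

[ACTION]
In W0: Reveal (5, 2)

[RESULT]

        ┃                                            
────────┨━━━━━━━━━━━━━━━━━━━━━━━━━━━━━┓              
━━━━━━━━━━━━━━━━━━┓                   ┃              
                  ┃───────────────────┨              
──────────────────┨                   ┃              
                  ┃                   ┃              
                  ┃                   ┃              
                  ┃                   ┃              
                  ┃                   ┃              
                  ┃                   ┃              
                  ┃                   ┃              
━━━━━━━━━━━━━━━━━━┛                   ┃              
R│ M+│  ┃✹■■■■                        ┃              
─┴───┘  ┃■■■■■                        ┃              
        ┃━━━━━━━━━━━━━━━━━━━━━━━━━━━━━┛              
━━━━━━━━┛                                            


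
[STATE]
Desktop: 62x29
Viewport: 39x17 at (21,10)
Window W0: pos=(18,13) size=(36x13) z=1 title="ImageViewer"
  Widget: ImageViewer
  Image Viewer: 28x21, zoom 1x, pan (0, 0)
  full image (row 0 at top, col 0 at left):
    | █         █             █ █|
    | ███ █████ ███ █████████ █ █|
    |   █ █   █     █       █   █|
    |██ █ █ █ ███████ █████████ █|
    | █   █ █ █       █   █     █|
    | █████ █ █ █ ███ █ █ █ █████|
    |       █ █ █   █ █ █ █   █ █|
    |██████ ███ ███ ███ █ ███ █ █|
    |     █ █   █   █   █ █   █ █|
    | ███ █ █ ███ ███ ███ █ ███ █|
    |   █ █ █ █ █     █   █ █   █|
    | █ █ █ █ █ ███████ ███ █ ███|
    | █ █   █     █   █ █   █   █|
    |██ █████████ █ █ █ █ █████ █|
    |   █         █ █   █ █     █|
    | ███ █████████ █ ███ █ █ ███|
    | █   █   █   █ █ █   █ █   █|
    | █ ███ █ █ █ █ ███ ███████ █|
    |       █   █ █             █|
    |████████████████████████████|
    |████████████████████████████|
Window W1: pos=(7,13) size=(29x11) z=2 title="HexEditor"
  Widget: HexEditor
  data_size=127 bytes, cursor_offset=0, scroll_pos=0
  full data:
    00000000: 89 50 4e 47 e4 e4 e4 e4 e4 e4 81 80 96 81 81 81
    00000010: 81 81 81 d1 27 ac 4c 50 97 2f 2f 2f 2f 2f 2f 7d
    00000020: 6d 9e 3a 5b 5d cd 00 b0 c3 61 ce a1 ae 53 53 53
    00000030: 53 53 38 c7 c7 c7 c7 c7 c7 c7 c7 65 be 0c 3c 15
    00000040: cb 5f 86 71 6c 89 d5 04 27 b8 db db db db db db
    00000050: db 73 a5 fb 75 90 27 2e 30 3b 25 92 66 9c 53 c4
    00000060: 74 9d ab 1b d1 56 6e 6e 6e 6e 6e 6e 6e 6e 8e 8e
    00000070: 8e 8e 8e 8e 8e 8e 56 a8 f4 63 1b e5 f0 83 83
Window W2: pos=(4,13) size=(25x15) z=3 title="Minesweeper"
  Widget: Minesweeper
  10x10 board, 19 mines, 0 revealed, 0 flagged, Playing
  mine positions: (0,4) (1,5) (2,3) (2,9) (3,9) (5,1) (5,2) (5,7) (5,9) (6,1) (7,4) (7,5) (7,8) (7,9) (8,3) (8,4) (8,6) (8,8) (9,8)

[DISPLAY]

                                       
                                       
                                       
━━━━━━━┓━━━━━━┓━━━━━━━━━━━━━━━━━┓      
       ┃      ┃                 ┃      
───────┨──────┨─────────────────┨      
       ┃ e4 e4┃        █ █      ┃      
       ┃ 27 ac┃███████ █ █      ┃      
       ┃ 5d cd┃      █   █      ┃      
       ┃ c7 c7┃█████████ █      ┃      
       ┃ 6c 89┃█   █     █      ┃      
       ┃ 75 90┃█ █ █ █████      ┃      
       ┃ d1 56┃█ █ █   █ █      ┃      
       ┃━━━━━━┛█ █ ███ █ █      ┃      
       ┃ █   █   █ █   █ █      ┃      
       ┃━━━━━━━━━━━━━━━━━━━━━━━━┛      
       ┃                               


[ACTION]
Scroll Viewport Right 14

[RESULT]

                                       
                                       
                                       
━━━━━┓━━━━━━┓━━━━━━━━━━━━━━━━━┓        
     ┃      ┃                 ┃        
─────┨──────┨─────────────────┨        
     ┃ e4 e4┃        █ █      ┃        
     ┃ 27 ac┃███████ █ █      ┃        
     ┃ 5d cd┃      █   █      ┃        
     ┃ c7 c7┃█████████ █      ┃        
     ┃ 6c 89┃█   █     █      ┃        
     ┃ 75 90┃█ █ █ █████      ┃        
     ┃ d1 56┃█ █ █   █ █      ┃        
     ┃━━━━━━┛█ █ ███ █ █      ┃        
     ┃ █   █   █ █   █ █      ┃        
     ┃━━━━━━━━━━━━━━━━━━━━━━━━┛        
     ┃                                 


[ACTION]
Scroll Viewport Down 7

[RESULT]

                                       
━━━━━┓━━━━━━┓━━━━━━━━━━━━━━━━━┓        
     ┃      ┃                 ┃        
─────┨──────┨─────────────────┨        
     ┃ e4 e4┃        █ █      ┃        
     ┃ 27 ac┃███████ █ █      ┃        
     ┃ 5d cd┃      █   █      ┃        
     ┃ c7 c7┃█████████ █      ┃        
     ┃ 6c 89┃█   █     █      ┃        
     ┃ 75 90┃█ █ █ █████      ┃        
     ┃ d1 56┃█ █ █   █ █      ┃        
     ┃━━━━━━┛█ █ ███ █ █      ┃        
     ┃ █   █   █ █   █ █      ┃        
     ┃━━━━━━━━━━━━━━━━━━━━━━━━┛        
     ┃                                 
━━━━━┛                                 
                                       


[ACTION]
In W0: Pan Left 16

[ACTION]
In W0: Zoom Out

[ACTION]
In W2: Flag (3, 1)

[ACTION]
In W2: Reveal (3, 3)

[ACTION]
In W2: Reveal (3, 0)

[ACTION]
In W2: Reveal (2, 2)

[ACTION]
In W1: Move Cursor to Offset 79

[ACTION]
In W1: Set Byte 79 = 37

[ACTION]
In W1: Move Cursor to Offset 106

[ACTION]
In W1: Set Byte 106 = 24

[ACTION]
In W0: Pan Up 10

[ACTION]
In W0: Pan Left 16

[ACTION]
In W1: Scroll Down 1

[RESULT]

                                       
━━━━━┓━━━━━━┓━━━━━━━━━━━━━━━━━┓        
     ┃      ┃                 ┃        
─────┨──────┨─────────────────┨        
     ┃ 27 ac┃        █ █      ┃        
     ┃ 5d cd┃███████ █ █      ┃        
     ┃ c7 c7┃      █   █      ┃        
     ┃ 6c 89┃█████████ █      ┃        
     ┃ 75 90┃█   █     █      ┃        
     ┃ d1 56┃█ █ █ █████      ┃        
     ┃ 8e 8e┃█ █ █   █ █      ┃        
     ┃━━━━━━┛█ █ ███ █ █      ┃        
     ┃ █   █   █ █   █ █      ┃        
     ┃━━━━━━━━━━━━━━━━━━━━━━━━┛        
     ┃                                 
━━━━━┛                                 
                                       


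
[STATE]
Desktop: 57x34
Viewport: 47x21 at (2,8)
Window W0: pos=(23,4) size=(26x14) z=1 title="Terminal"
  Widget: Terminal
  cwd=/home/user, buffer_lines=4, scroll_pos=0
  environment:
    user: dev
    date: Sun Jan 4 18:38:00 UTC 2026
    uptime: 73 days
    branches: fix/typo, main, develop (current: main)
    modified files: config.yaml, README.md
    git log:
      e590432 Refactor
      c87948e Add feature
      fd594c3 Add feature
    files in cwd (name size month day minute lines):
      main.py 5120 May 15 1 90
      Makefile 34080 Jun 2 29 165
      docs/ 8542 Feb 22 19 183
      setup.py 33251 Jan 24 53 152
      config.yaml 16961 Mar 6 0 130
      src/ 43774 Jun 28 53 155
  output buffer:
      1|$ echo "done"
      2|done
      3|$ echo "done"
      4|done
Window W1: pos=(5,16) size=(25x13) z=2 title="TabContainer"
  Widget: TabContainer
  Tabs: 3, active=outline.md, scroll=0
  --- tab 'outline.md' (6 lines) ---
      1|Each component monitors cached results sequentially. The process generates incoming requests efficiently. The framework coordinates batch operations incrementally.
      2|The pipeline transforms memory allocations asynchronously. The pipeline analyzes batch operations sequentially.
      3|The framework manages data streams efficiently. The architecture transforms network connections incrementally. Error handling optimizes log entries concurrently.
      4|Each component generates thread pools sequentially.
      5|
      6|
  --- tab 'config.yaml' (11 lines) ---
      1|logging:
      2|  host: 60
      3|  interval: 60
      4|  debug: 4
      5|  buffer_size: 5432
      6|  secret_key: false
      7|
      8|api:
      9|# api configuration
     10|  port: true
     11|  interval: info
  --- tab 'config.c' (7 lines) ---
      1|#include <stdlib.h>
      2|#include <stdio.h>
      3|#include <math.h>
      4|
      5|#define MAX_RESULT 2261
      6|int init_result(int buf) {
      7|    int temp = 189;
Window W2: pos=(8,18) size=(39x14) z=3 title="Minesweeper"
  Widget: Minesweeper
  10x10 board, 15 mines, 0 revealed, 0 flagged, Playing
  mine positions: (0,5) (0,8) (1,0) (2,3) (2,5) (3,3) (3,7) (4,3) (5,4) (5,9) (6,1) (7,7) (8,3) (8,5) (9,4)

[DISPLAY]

                     ┃done                    ┃
                     ┃$ echo "done"           ┃
                     ┃done                    ┃
                     ┃$ █                     ┃
                     ┃                        ┃
                     ┃                        ┃
                     ┃                        ┃
                     ┃                        ┃
   ┏━━━━━━━━━━━━━━━━━━━━━━━┓                  ┃
   ┃ TabContainer          ┃━━━━━━━━━━━━━━━━━━┛
   ┠──┏━━━━━━━━━━━━━━━━━━━━━━━━━━━━━━━━━━━━━┓  
   ┃[o┃ Minesweeper                         ┃  
   ┃──┠─────────────────────────────────────┨  
   ┃Ea┃■■■■■■■■■■                           ┃  
   ┃Th┃■■■■■■■■■■                           ┃  
   ┃Th┃■■■■■■■■■■                           ┃  
   ┃Ea┃■■■■■■■■■■                           ┃  
   ┃  ┃■■■■■■■■■■                           ┃  
   ┃  ┃■■■■■■■■■■                           ┃  
   ┃  ┃■■■■■■■■■■                           ┃  
   ┗━━┃■■■■■■■■■■                           ┃  


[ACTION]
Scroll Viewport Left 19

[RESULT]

                       ┃done                   
                       ┃$ echo "done"          
                       ┃done                   
                       ┃$ █                    
                       ┃                       
                       ┃                       
                       ┃                       
                       ┃                       
     ┏━━━━━━━━━━━━━━━━━━━━━━━┓                 
     ┃ TabContainer          ┃━━━━━━━━━━━━━━━━━
     ┠──┏━━━━━━━━━━━━━━━━━━━━━━━━━━━━━━━━━━━━━┓
     ┃[o┃ Minesweeper                         ┃
     ┃──┠─────────────────────────────────────┨
     ┃Ea┃■■■■■■■■■■                           ┃
     ┃Th┃■■■■■■■■■■                           ┃
     ┃Th┃■■■■■■■■■■                           ┃
     ┃Ea┃■■■■■■■■■■                           ┃
     ┃  ┃■■■■■■■■■■                           ┃
     ┃  ┃■■■■■■■■■■                           ┃
     ┃  ┃■■■■■■■■■■                           ┃
     ┗━━┃■■■■■■■■■■                           ┃


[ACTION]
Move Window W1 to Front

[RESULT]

                       ┃done                   
                       ┃$ echo "done"          
                       ┃done                   
                       ┃$ █                    
                       ┃                       
                       ┃                       
                       ┃                       
                       ┃                       
     ┏━━━━━━━━━━━━━━━━━━━━━━━┓                 
     ┃ TabContainer          ┃━━━━━━━━━━━━━━━━━
     ┠───────────────────────┨━━━━━━━━━━━━━━━━┓
     ┃[outline.md]│ config.ya┃                ┃
     ┃───────────────────────┃────────────────┨
     ┃Each component monitors┃                ┃
     ┃The pipeline transforms┃                ┃
     ┃The framework manages d┃                ┃
     ┃Each component generate┃                ┃
     ┃                       ┃                ┃
     ┃                       ┃                ┃
     ┃                       ┃                ┃
     ┗━━━━━━━━━━━━━━━━━━━━━━━┛                ┃


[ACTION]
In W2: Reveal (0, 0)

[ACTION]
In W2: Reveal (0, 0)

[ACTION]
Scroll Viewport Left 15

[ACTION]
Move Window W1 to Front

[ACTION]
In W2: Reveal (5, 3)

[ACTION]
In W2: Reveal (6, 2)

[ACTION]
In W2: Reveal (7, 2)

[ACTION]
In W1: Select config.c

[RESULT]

                       ┃done                   
                       ┃$ echo "done"          
                       ┃done                   
                       ┃$ █                    
                       ┃                       
                       ┃                       
                       ┃                       
                       ┃                       
     ┏━━━━━━━━━━━━━━━━━━━━━━━┓                 
     ┃ TabContainer          ┃━━━━━━━━━━━━━━━━━
     ┠───────────────────────┨━━━━━━━━━━━━━━━━┓
     ┃ outline.md │ config.ya┃                ┃
     ┃───────────────────────┃────────────────┨
     ┃#include <stdlib.h>    ┃                ┃
     ┃#include <stdio.h>     ┃                ┃
     ┃#include <math.h>      ┃                ┃
     ┃                       ┃                ┃
     ┃#define MAX_RESULT 2261┃                ┃
     ┃int init_result(int buf┃                ┃
     ┃    int temp = 189;    ┃                ┃
     ┗━━━━━━━━━━━━━━━━━━━━━━━┛                ┃


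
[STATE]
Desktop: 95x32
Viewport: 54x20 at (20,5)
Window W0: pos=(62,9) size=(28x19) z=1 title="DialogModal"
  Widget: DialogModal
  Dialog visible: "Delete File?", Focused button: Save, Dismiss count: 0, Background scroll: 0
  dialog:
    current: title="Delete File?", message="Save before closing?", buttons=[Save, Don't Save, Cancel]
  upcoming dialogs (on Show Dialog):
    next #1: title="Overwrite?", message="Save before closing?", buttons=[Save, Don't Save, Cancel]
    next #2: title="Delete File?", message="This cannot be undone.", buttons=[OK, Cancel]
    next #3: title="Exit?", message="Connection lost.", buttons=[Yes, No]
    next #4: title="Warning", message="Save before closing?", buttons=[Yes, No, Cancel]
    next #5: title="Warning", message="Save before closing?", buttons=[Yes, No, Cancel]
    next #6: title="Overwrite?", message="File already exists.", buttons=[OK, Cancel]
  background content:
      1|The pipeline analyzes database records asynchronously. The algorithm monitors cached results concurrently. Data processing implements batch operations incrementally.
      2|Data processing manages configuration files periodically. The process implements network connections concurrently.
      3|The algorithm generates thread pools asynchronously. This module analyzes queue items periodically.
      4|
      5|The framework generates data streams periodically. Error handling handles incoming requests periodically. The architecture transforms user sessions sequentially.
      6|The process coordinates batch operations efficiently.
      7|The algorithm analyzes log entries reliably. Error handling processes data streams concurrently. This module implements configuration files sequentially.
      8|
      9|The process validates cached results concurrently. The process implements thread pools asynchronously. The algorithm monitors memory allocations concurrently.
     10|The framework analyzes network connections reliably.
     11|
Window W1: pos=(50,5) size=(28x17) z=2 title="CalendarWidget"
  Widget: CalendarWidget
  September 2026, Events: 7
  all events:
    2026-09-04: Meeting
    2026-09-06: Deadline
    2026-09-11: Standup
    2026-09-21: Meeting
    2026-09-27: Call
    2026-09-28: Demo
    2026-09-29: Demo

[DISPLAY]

                              ┏━━━━━━━━━━━━━━━━━━━━━━━
                              ┃ CalendarWidget        
                              ┠───────────────────────
                              ┃      September 2026   
                              ┃Mo Tu We Th Fr Sa Su   
                              ┃    1  2  3  4*  5  6* 
                              ┃ 7  8  9 10 11* 12 13  
                              ┃14 15 16 17 18 19 20   
                              ┃21* 22 23 24 25 26 27* 
                              ┃28* 29* 30             
                              ┃                       
                              ┃                       
                              ┃                       
                              ┃                       
                              ┃                       
                              ┃                       
                              ┗━━━━━━━━━━━━━━━━━━━━━━━
                                          ┃           
                                          ┃           
                                          ┃           


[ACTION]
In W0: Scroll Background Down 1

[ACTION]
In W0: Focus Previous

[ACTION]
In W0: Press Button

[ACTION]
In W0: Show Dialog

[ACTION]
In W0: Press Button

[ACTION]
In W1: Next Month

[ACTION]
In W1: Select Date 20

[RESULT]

                              ┏━━━━━━━━━━━━━━━━━━━━━━━
                              ┃ CalendarWidget        
                              ┠───────────────────────
                              ┃       October 2026    
                              ┃Mo Tu We Th Fr Sa Su   
                              ┃          1  2  3  4   
                              ┃ 5  6  7  8  9 10 11   
                              ┃12 13 14 15 16 17 18   
                              ┃19 [20] 21 22 23 24 25 
                              ┃26 27 28 29 30 31      
                              ┃                       
                              ┃                       
                              ┃                       
                              ┃                       
                              ┃                       
                              ┃                       
                              ┗━━━━━━━━━━━━━━━━━━━━━━━
                                          ┃           
                                          ┃           
                                          ┃           
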